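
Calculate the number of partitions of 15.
176

p(n) counts ways to write n as a sum of positive integers (order ignored).
Euler's pentagonal recurrence: p(k) = p(k-1) + p(k-2) - p(k-5) - p(k-7) + p(k-12) + p(k-15) - ... (offsets j(3j∓1)/2, signs ++--, p(0)=1, p(<0)=0).
DP table for k = 0..14: p(0)=1, p(1)=1, p(2)=2, p(3)=3, p(4)=5, p(5)=7, p(6)=11, p(7)=15, p(8)=22, p(9)=30, p(10)=42, p(11)=56, p(12)=77, p(13)=101, p(14)=135.
Final step: p(15) = p(14) + p(13) - p(10) - p(8) + p(3) + p(0)
= 135 + 101 - 42 - 22 + 3 + 1
= 176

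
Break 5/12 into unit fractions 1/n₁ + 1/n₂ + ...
1/3 + 1/12

Greedy algorithm:
5/12: ceiling(12/5) = 3, use 1/3
1/12: ceiling(12/1) = 12, use 1/12
Result: 5/12 = 1/3 + 1/12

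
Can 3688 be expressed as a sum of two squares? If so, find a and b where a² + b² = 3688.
18² + 58² (a=18, b=58)

Factorization: 3688 = 2^3 × 461
By Fermat: n is sum of two squares iff every prime p ≡ 3 (mod 4) appears to even power.
All primes ≡ 3 (mod 4) appear to even power.
Search a = 0, 1, 2, … for 3688 - a² a perfect square: first hit at a = 18: 3688 - 324 = 3364 = 58².
3688 = 18² + 58² = 324 + 3364 ✓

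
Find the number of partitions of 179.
625846753120

p(n) counts ways to write n as a sum of positive integers (order ignored).
Euler's pentagonal recurrence: p(k) = p(k-1) + p(k-2) - p(k-5) - p(k-7) + p(k-12) + p(k-15) - ... (offsets j(3j∓1)/2, signs ++--, p(0)=1, p(<0)=0).
DP table for k = 0..178: p(0)=1, p(1)=1, p(2)=2, p(3)=3, p(4)=5, p(5)=7, p(6)=11, p(7)=15, p(8)=22, p(9)=30, p(10)=42, p(11)=56, p(12)=77, p(13)=101, p(14)=135, p(15)=176, p(16)=231, p(17)=297, p(18)=385, p(19)=490, p(20)=627, p(21)=792, p(22)=1002, p(23)=1255, p(24)=1575, p(25)=1958, p(26)=2436, p(27)=3010, p(28)=3718, p(29)=4565, p(30)=5604, p(31)=6842, p(32)=8349, p(33)=10143, p(34)=12310, p(35)=14883, p(36)=17977, p(37)=21637, p(38)=26015, p(39)=31185, p(40)=37338, p(41)=44583, p(42)=53174, p(43)=63261, p(44)=75175, p(45)=89134, p(46)=105558, p(47)=124754, p(48)=147273, p(49)=173525, p(50)=204226, p(51)=239943, p(52)=281589, p(53)=329931, p(54)=386155, p(55)=451276, p(56)=526823, p(57)=614154, p(58)=715220, p(59)=831820, p(60)=966467, p(61)=1121505, p(62)=1300156, p(63)=1505499, p(64)=1741630, p(65)=2012558, p(66)=2323520, p(67)=2679689, p(68)=3087735, p(69)=3554345, p(70)=4087968, p(71)=4697205, p(72)=5392783, p(73)=6185689, p(74)=7089500, p(75)=8118264, p(76)=9289091, p(77)=10619863, p(78)=12132164, p(79)=13848650, p(80)=15796476, p(81)=18004327, p(82)=20506255, p(83)=23338469, p(84)=26543660, p(85)=30167357, p(86)=34262962, p(87)=38887673, p(88)=44108109, p(89)=49995925, p(90)=56634173, p(91)=64112359, p(92)=72533807, p(93)=82010177, p(94)=92669720, p(95)=104651419, p(96)=118114304, p(97)=133230930, p(98)=150198136, p(99)=169229875, p(100)=190569292, p(101)=214481126, p(102)=241265379, p(103)=271248950, p(104)=304801365, p(105)=342325709, p(106)=384276336, p(107)=431149389, p(108)=483502844, p(109)=541946240, p(110)=607163746, p(111)=679903203, p(112)=761002156, p(113)=851376628, p(114)=952050665, p(115)=1064144451, p(116)=1188908248, p(117)=1327710076, p(118)=1482074143, p(119)=1653668665, p(120)=1844349560, p(121)=2056148051, p(122)=2291320912, p(123)=2552338241, p(124)=2841940500, p(125)=3163127352, p(126)=3519222692, p(127)=3913864295, p(128)=4351078600, p(129)=4835271870, p(130)=5371315400, p(131)=5964539504, p(132)=6620830889, p(133)=7346629512, p(134)=8149040695, p(135)=9035836076, p(136)=10015581680, p(137)=11097645016, p(138)=12292341831, p(139)=13610949895, p(140)=15065878135, p(141)=16670689208, p(142)=18440293320, p(143)=20390982757, p(144)=22540654445, p(145)=24908858009, p(146)=27517052599, p(147)=30388671978, p(148)=33549419497, p(149)=37027355200, p(150)=40853235313, p(151)=45060624582, p(152)=49686288421, p(153)=54770336324, p(154)=60356673280, p(155)=66493182097, p(156)=73232243759, p(157)=80630964769, p(158)=88751778802, p(159)=97662728555, p(160)=107438159466, p(161)=118159068427, p(162)=129913904637, p(163)=142798995930, p(164)=156919475295, p(165)=172389800255, p(166)=189334822579, p(167)=207890420102, p(168)=228204732751, p(169)=250438925115, p(170)=274768617130, p(171)=301384802048, p(172)=330495499613, p(173)=362326859895, p(174)=397125074750, p(175)=435157697830, p(176)=476715857290, p(177)=522115831195, p(178)=571701605655.
Final step: p(179) = p(178) + p(177) - p(174) - p(172) + p(167) + p(164) - p(157) - p(153) + p(144) + p(139) - p(128) - p(122) + p(109) + p(102) - p(87) - p(79) + p(62) + p(53) - p(34) - p(24) + p(3)
= 571701605655 + 522115831195 - 397125074750 - 330495499613 + 207890420102 + 156919475295 - 80630964769 - 54770336324 + 22540654445 + 13610949895 - 4351078600 - 2291320912 + 541946240 + 241265379 - 38887673 - 13848650 + 1300156 + 329931 - 12310 - 1575 + 3
= 625846753120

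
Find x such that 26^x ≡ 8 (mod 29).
9

Baby-step giant-step with step n = ⌈√29⌉ = 6.
Baby steps 26^j mod 29 (j:value) for j=0..5: 0:1, 1:26, 2:9, 3:2, 4:23, 5:18.
Giant-step multiplier: 26^(-6) ≡ 26^(28-6) = 26^22 ≡ 22 (mod 29).
Giant steps γ_i = 8·22^i mod 29: γ_0=8, γ_1=2 (in table at j=3).
x = i·n + j = 1·6 + 3 = 9.
Check: 26^9 ≡ 8 (mod 29).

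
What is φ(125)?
100

125 = 5^3
φ(n) = n × ∏(1 - 1/p) for each prime p dividing n
φ(125) = 125 × (1 - 1/5) = 100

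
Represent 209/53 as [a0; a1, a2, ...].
[3; 1, 16, 1, 2]

Euclidean algorithm steps:
209 = 3 × 53 + 50
53 = 1 × 50 + 3
50 = 16 × 3 + 2
3 = 1 × 2 + 1
2 = 2 × 1 + 0
Continued fraction: [3; 1, 16, 1, 2]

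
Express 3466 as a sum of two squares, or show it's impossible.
21² + 55² (a=21, b=55)

Factorization: 3466 = 2 × 1733
By Fermat: n is sum of two squares iff every prime p ≡ 3 (mod 4) appears to even power.
All primes ≡ 3 (mod 4) appear to even power.
Search a = 0, 1, 2, … for 3466 - a² a perfect square: first hit at a = 21: 3466 - 441 = 3025 = 55².
3466 = 21² + 55² = 441 + 3025 ✓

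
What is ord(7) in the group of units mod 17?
16

17 is prime, so ord(7) divides φ(17) = 16.
Divisors of 16: 1, 2, 4, 8, 16.
Repeated squaring: 7^1 ≡ 7, 7^2 ≡ 15, 7^4 ≡ 4, 7^8 ≡ 16, 7^16 ≡ 1 (mod 17).
Test 7^d mod 17 for each divisor d in increasing order:
7^1 ≡ 7
7^2 ≡ 15
7^4 ≡ 4
7^8 ≡ 16
7^16 ≡ 1  ← first divisor giving 1
The order is 16.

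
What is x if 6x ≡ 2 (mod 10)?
x ≡ 2 (mod 5)

gcd(6, 10) = 2, which divides 2, so solutions exist.
Divide through by 2: 3x ≡ 1 (mod 5).
Find 3^(-1) mod 5 by the extended Euclidean algorithm:
5 = 1 × 3 + 2  ⟹  2 = (1)·5 + (-1)·3
3 = 1 × 2 + 1  ⟹  1 = (-1)·5 + (2)·3
So (2)·3 ≡ 1 (mod 5), i.e. 3^(-1) ≡ 2 (mod 5).
x ≡ 2 × 1 = 2 ≡ 2 (mod 5).
Check: 6 × 2 = 12 ≡ 2 (mod 10).
x ≡ 2 (mod 5), giving 2 solutions mod 10.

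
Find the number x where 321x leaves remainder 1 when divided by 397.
47

gcd(321, 397) = 1, so the inverse exists.
Extended Euclidean algorithm on (397, 321):
397 = 1 × 321 + 76  ⟹  76 = (1)·397 + (-1)·321
321 = 4 × 76 + 17  ⟹  17 = (-4)·397 + (5)·321
76 = 4 × 17 + 8  ⟹  8 = (17)·397 + (-21)·321
17 = 2 × 8 + 1  ⟹  1 = (-38)·397 + (47)·321
So (47)·321 ≡ 1 (mod 397), i.e. 321^(-1) ≡ 47 (mod 397).
Check: 321 × 47 = 15087 ≡ 1 (mod 397)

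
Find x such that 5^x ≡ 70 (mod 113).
93

Baby-step giant-step with step n = ⌈√113⌉ = 11.
Baby steps 5^j mod 113 (j:value) for j=0..10: 0:1, 1:5, 2:25, 3:12, 4:60, 5:74, 6:31, 7:42, 8:97, 9:33, 10:52.
Giant-step multiplier: 5^(-11) ≡ 5^(112-11) = 5^101 ≡ 10 (mod 113).
Giant steps γ_i = 70·10^i mod 113: γ_0=70, γ_1=22, γ_2=107, γ_3=53, γ_4=78, γ_5=102, γ_6=3, γ_7=30, γ_8=74 (in table at j=5).
x = i·n + j = 8·11 + 5 = 93.
Check: 5^93 ≡ 70 (mod 113).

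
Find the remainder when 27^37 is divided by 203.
97

Repeated squaring. Binary of 37 = 100101.
27^1 ≡ 27 (mod 203); 27^2 ≡ 120 (mod 203); 27^4 ≡ 190 (mod 203); 27^8 ≡ 169 (mod 203); 27^16 ≡ 141 (mod 203); 27^32 ≡ 190 (mod 203)
27^37 = 27^1 × 27^4 × 27^32 ≡ 97 (mod 203)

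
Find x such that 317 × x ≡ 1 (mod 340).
133

gcd(317, 340) = 1, so the inverse exists.
Extended Euclidean algorithm on (340, 317):
340 = 1 × 317 + 23  ⟹  23 = (1)·340 + (-1)·317
317 = 13 × 23 + 18  ⟹  18 = (-13)·340 + (14)·317
23 = 1 × 18 + 5  ⟹  5 = (14)·340 + (-15)·317
18 = 3 × 5 + 3  ⟹  3 = (-55)·340 + (59)·317
5 = 1 × 3 + 2  ⟹  2 = (69)·340 + (-74)·317
3 = 1 × 2 + 1  ⟹  1 = (-124)·340 + (133)·317
So (133)·317 ≡ 1 (mod 340), i.e. 317^(-1) ≡ 133 (mod 340).
Check: 317 × 133 = 42161 ≡ 1 (mod 340)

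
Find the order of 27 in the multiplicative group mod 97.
16

97 is prime, so ord(27) divides φ(97) = 96.
Divisors of 96: 1, 2, 3, 4, 6, 8, 12, 16, 24, 32, 48, 96.
Repeated squaring: 27^1 ≡ 27, 27^2 ≡ 50, 27^4 ≡ 75, 27^8 ≡ 96, 27^16 ≡ 1, 27^32 ≡ 1, 27^64 ≡ 1 (mod 97).
Test 27^d mod 97 for each divisor d in increasing order:
27^1 ≡ 27
27^2 ≡ 50
27^3 = 27^2·27^1 ≡ 89
27^4 ≡ 75
27^6 = 27^4·27^2 ≡ 64
27^8 ≡ 96
27^12 = 27^8·27^4 ≡ 22
27^16 ≡ 1  ← first divisor giving 1
The order is 16.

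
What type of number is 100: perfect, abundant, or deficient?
abundant

Proper divisors of 100: sum = 1 + 2 + 4 + 5 + 10 + 20 + 25 + 50 = 117
Since 117 > 100, 100 is abundant.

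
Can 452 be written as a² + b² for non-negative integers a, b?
14² + 16² (a=14, b=16)

Factorization: 452 = 2^2 × 113
By Fermat: n is sum of two squares iff every prime p ≡ 3 (mod 4) appears to even power.
All primes ≡ 3 (mod 4) appear to even power.
Search a = 0, 1, 2, … for 452 - a² a perfect square: first hit at a = 14: 452 - 196 = 256 = 16².
452 = 14² + 16² = 196 + 256 ✓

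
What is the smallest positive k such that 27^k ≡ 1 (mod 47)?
23

47 is prime, so ord(27) divides φ(47) = 46.
Divisors of 46: 1, 2, 23, 46.
Repeated squaring: 27^1 ≡ 27, 27^2 ≡ 24, 27^4 ≡ 12, 27^8 ≡ 3, 27^16 ≡ 9, 27^32 ≡ 34 (mod 47).
Test 27^d mod 47 for each divisor d in increasing order:
27^1 ≡ 27
27^2 ≡ 24
27^23 = 27^16·27^4·27^2·27^1 ≡ 1  ← first divisor giving 1
The order is 23.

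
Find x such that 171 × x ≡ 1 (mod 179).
67

gcd(171, 179) = 1, so the inverse exists.
Extended Euclidean algorithm on (179, 171):
179 = 1 × 171 + 8  ⟹  8 = (1)·179 + (-1)·171
171 = 21 × 8 + 3  ⟹  3 = (-21)·179 + (22)·171
8 = 2 × 3 + 2  ⟹  2 = (43)·179 + (-45)·171
3 = 1 × 2 + 1  ⟹  1 = (-64)·179 + (67)·171
So (67)·171 ≡ 1 (mod 179), i.e. 171^(-1) ≡ 67 (mod 179).
Check: 171 × 67 = 11457 ≡ 1 (mod 179)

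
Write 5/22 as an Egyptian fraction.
1/5 + 1/37 + 1/4070

Greedy algorithm:
5/22: ceiling(22/5) = 5, use 1/5
3/110: ceiling(110/3) = 37, use 1/37
1/4070: ceiling(4070/1) = 4070, use 1/4070
Result: 5/22 = 1/5 + 1/37 + 1/4070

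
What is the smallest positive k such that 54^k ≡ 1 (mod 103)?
102

103 is prime, so ord(54) divides φ(103) = 102.
Divisors of 102: 1, 2, 3, 6, 17, 34, 51, 102.
Repeated squaring: 54^1 ≡ 54, 54^2 ≡ 32, 54^4 ≡ 97, 54^8 ≡ 36, 54^16 ≡ 60, 54^32 ≡ 98, 54^64 ≡ 25 (mod 103).
Test 54^d mod 103 for each divisor d in increasing order:
54^1 ≡ 54
54^2 ≡ 32
54^3 = 54^2·54^1 ≡ 80
54^6 = 54^4·54^2 ≡ 14
54^17 = 54^16·54^1 ≡ 47
54^34 = 54^32·54^2 ≡ 46
54^51 = 54^32·54^16·54^2·54^1 ≡ 102
54^102 = 54^64·54^32·54^4·54^2 ≡ 1  ← first divisor giving 1
The order is 102.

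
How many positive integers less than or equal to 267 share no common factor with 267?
176

267 = 3 × 89
φ(n) = n × ∏(1 - 1/p) for each prime p dividing n
φ(267) = 267 × (1 - 1/3) × (1 - 1/89) = 176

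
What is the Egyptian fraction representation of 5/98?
1/20 + 1/980

Greedy algorithm:
5/98: ceiling(98/5) = 20, use 1/20
1/980: ceiling(980/1) = 980, use 1/980
Result: 5/98 = 1/20 + 1/980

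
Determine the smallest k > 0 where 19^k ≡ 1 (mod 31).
15

31 is prime, so ord(19) divides φ(31) = 30.
Divisors of 30: 1, 2, 3, 5, 6, 10, 15, 30.
Repeated squaring: 19^1 ≡ 19, 19^2 ≡ 20, 19^4 ≡ 28, 19^8 ≡ 9, 19^16 ≡ 19 (mod 31).
Test 19^d mod 31 for each divisor d in increasing order:
19^1 ≡ 19
19^2 ≡ 20
19^3 = 19^2·19^1 ≡ 8
19^5 = 19^4·19^1 ≡ 5
19^6 = 19^4·19^2 ≡ 2
19^10 = 19^8·19^2 ≡ 25
19^15 = 19^8·19^4·19^2·19^1 ≡ 1  ← first divisor giving 1
The order is 15.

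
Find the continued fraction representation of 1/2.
[0; 2]

Euclidean algorithm steps:
1 = 0 × 2 + 1
2 = 2 × 1 + 0
Continued fraction: [0; 2]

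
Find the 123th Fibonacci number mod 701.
606

Matrix identity: Q^n = [[F_(n+1), F_n], [F_n, F_(n-1)]] with Q = [[1,1],[1,0]].
n = 123 = 1111011₂. Square-and-multiply, entries mod 701:
Q^1 = [[1,1],[1,0]]
Q^3 = (Q^1)²·Q = [[3,2],[2,1]]
Q^7 = (Q^3)²·Q = [[21,13],[13,8]]
Q^15 = (Q^7)²·Q = [[286,610],[610,377]]
Q^30 = (Q^15)² = [[349,654],[654,396]]
Q^61 = (Q^30)²·Q = [[669,634],[634,35]]
Q^123 = (Q^61)²·Q = [[405,606],[606,500]]
F_123 mod 701 = Q^123[0][1] = 606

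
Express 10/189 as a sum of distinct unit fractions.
1/19 + 1/3591

Greedy algorithm:
10/189: ceiling(189/10) = 19, use 1/19
1/3591: ceiling(3591/1) = 3591, use 1/3591
Result: 10/189 = 1/19 + 1/3591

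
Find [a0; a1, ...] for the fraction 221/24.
[9; 4, 1, 4]

Euclidean algorithm steps:
221 = 9 × 24 + 5
24 = 4 × 5 + 4
5 = 1 × 4 + 1
4 = 4 × 1 + 0
Continued fraction: [9; 4, 1, 4]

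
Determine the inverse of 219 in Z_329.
326

gcd(219, 329) = 1, so the inverse exists.
Extended Euclidean algorithm on (329, 219):
329 = 1 × 219 + 110  ⟹  110 = (1)·329 + (-1)·219
219 = 1 × 110 + 109  ⟹  109 = (-1)·329 + (2)·219
110 = 1 × 109 + 1  ⟹  1 = (2)·329 + (-3)·219
So (-3)·219 ≡ 1 (mod 329), i.e. 219^(-1) ≡ -3 ≡ 326 (mod 329).
Check: 219 × 326 = 71394 ≡ 1 (mod 329)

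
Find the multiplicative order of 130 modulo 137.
68

137 is prime, so ord(130) divides φ(137) = 136.
Divisors of 136: 1, 2, 4, 8, 17, 34, 68, 136.
Repeated squaring: 130^1 ≡ 130, 130^2 ≡ 49, 130^4 ≡ 72, 130^8 ≡ 115, 130^16 ≡ 73, 130^32 ≡ 123, 130^64 ≡ 59, 130^128 ≡ 56 (mod 137).
Test 130^d mod 137 for each divisor d in increasing order:
130^1 ≡ 130
130^2 ≡ 49
130^4 ≡ 72
130^8 ≡ 115
130^17 = 130^16·130^1 ≡ 37
130^34 = 130^32·130^2 ≡ 136
130^68 = 130^64·130^4 ≡ 1  ← first divisor giving 1
The order is 68.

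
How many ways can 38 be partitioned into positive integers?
26015

p(n) counts ways to write n as a sum of positive integers (order ignored).
Euler's pentagonal recurrence: p(k) = p(k-1) + p(k-2) - p(k-5) - p(k-7) + p(k-12) + p(k-15) - ... (offsets j(3j∓1)/2, signs ++--, p(0)=1, p(<0)=0).
DP table for k = 0..37: p(0)=1, p(1)=1, p(2)=2, p(3)=3, p(4)=5, p(5)=7, p(6)=11, p(7)=15, p(8)=22, p(9)=30, p(10)=42, p(11)=56, p(12)=77, p(13)=101, p(14)=135, p(15)=176, p(16)=231, p(17)=297, p(18)=385, p(19)=490, p(20)=627, p(21)=792, p(22)=1002, p(23)=1255, p(24)=1575, p(25)=1958, p(26)=2436, p(27)=3010, p(28)=3718, p(29)=4565, p(30)=5604, p(31)=6842, p(32)=8349, p(33)=10143, p(34)=12310, p(35)=14883, p(36)=17977, p(37)=21637.
Final step: p(38) = p(37) + p(36) - p(33) - p(31) + p(26) + p(23) - p(16) - p(12) + p(3)
= 21637 + 17977 - 10143 - 6842 + 2436 + 1255 - 231 - 77 + 3
= 26015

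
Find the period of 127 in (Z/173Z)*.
172

173 is prime, so ord(127) divides φ(173) = 172.
Divisors of 172: 1, 2, 4, 43, 86, 172.
Repeated squaring: 127^1 ≡ 127, 127^2 ≡ 40, 127^4 ≡ 43, 127^8 ≡ 119, 127^16 ≡ 148, 127^32 ≡ 106, 127^64 ≡ 164, 127^128 ≡ 81 (mod 173).
Test 127^d mod 173 for each divisor d in increasing order:
127^1 ≡ 127
127^2 ≡ 40
127^4 ≡ 43
127^43 = 127^32·127^8·127^2·127^1 ≡ 93
127^86 = 127^64·127^16·127^4·127^2 ≡ 172
127^172 = 127^128·127^32·127^8·127^4 ≡ 1  ← first divisor giving 1
The order is 172.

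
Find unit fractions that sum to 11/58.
1/6 + 1/44 + 1/3828

Greedy algorithm:
11/58: ceiling(58/11) = 6, use 1/6
2/87: ceiling(87/2) = 44, use 1/44
1/3828: ceiling(3828/1) = 3828, use 1/3828
Result: 11/58 = 1/6 + 1/44 + 1/3828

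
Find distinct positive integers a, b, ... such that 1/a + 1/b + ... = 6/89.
1/15 + 1/1335

Greedy algorithm:
6/89: ceiling(89/6) = 15, use 1/15
1/1335: ceiling(1335/1) = 1335, use 1/1335
Result: 6/89 = 1/15 + 1/1335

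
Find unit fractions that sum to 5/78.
1/16 + 1/624

Greedy algorithm:
5/78: ceiling(78/5) = 16, use 1/16
1/624: ceiling(624/1) = 624, use 1/624
Result: 5/78 = 1/16 + 1/624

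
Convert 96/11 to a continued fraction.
[8; 1, 2, 1, 2]

Euclidean algorithm steps:
96 = 8 × 11 + 8
11 = 1 × 8 + 3
8 = 2 × 3 + 2
3 = 1 × 2 + 1
2 = 2 × 1 + 0
Continued fraction: [8; 1, 2, 1, 2]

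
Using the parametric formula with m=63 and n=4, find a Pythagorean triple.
(3953, 504, 3985)

Euclid's formula: a = m² - n², b = 2mn, c = m² + n²
m = 63, n = 4
a = 63² - 4² = 3969 - 16 = 3953
b = 2 × 63 × 4 = 504
c = 63² + 4² = 3969 + 16 = 3985
Verification: 3953² + 504² = 15626209 + 254016 = 15880225 = 3985² ✓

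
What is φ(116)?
56

116 = 2^2 × 29
φ(n) = n × ∏(1 - 1/p) for each prime p dividing n
φ(116) = 116 × (1 - 1/2) × (1 - 1/29) = 56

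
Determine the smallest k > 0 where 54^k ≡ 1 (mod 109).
36

109 is prime, so ord(54) divides φ(109) = 108.
Divisors of 108: 1, 2, 3, 4, 6, 9, 12, 18, 27, 36, 54, 108.
Repeated squaring: 54^1 ≡ 54, 54^2 ≡ 82, 54^4 ≡ 75, 54^8 ≡ 66, 54^16 ≡ 105, 54^32 ≡ 16, 54^64 ≡ 38 (mod 109).
Test 54^d mod 109 for each divisor d in increasing order:
54^1 ≡ 54
54^2 ≡ 82
54^3 = 54^2·54^1 ≡ 68
54^4 ≡ 75
54^6 = 54^4·54^2 ≡ 46
54^9 = 54^8·54^1 ≡ 76
54^12 = 54^8·54^4 ≡ 45
54^18 = 54^16·54^2 ≡ 108
54^27 = 54^16·54^8·54^2·54^1 ≡ 33
54^36 = 54^32·54^4 ≡ 1  ← first divisor giving 1
The order is 36.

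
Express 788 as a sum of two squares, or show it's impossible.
2² + 28² (a=2, b=28)

Factorization: 788 = 2^2 × 197
By Fermat: n is sum of two squares iff every prime p ≡ 3 (mod 4) appears to even power.
All primes ≡ 3 (mod 4) appear to even power.
Search a = 0, 1, 2, … for 788 - a² a perfect square: first hit at a = 2: 788 - 4 = 784 = 28².
788 = 2² + 28² = 4 + 784 ✓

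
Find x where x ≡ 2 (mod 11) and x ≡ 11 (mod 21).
200

Using Chinese Remainder Theorem:
M = 11 × 21 = 231
M1 = 21, M2 = 11
y1 = 21^(-1) mod 11 = 10
y2 = 11^(-1) mod 21 = 2
x = (2×21×10 + 11×11×2) mod 231 = 200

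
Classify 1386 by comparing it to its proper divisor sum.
abundant

Proper divisors of 1386: sum = 1 + 2 + 3 + 6 + 7 + 9 + 11 + 14 + ... + 198 + 231 + 462 + 693 (23 divisors) = 2358
Since 2358 > 1386, 1386 is abundant.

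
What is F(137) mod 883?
862

Matrix identity: Q^n = [[F_(n+1), F_n], [F_n, F_(n-1)]] with Q = [[1,1],[1,0]].
n = 137 = 10001001₂. Square-and-multiply, entries mod 883:
Q^1 = [[1,1],[1,0]]
Q^2 = (Q^1)² = [[2,1],[1,1]]
Q^4 = (Q^2)² = [[5,3],[3,2]]
Q^8 = (Q^4)² = [[34,21],[21,13]]
Q^17 = (Q^8)²·Q = [[818,714],[714,104]]
Q^34 = (Q^17)² = [[115,473],[473,525]]
Q^68 = (Q^34)² = [[310,734],[734,459]]
Q^137 = (Q^68)²·Q = [[188,862],[862,209]]
F_137 mod 883 = Q^137[0][1] = 862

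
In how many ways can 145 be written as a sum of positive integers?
24908858009

p(n) counts ways to write n as a sum of positive integers (order ignored).
Euler's pentagonal recurrence: p(k) = p(k-1) + p(k-2) - p(k-5) - p(k-7) + p(k-12) + p(k-15) - ... (offsets j(3j∓1)/2, signs ++--, p(0)=1, p(<0)=0).
DP table for k = 0..144: p(0)=1, p(1)=1, p(2)=2, p(3)=3, p(4)=5, p(5)=7, p(6)=11, p(7)=15, p(8)=22, p(9)=30, p(10)=42, p(11)=56, p(12)=77, p(13)=101, p(14)=135, p(15)=176, p(16)=231, p(17)=297, p(18)=385, p(19)=490, p(20)=627, p(21)=792, p(22)=1002, p(23)=1255, p(24)=1575, p(25)=1958, p(26)=2436, p(27)=3010, p(28)=3718, p(29)=4565, p(30)=5604, p(31)=6842, p(32)=8349, p(33)=10143, p(34)=12310, p(35)=14883, p(36)=17977, p(37)=21637, p(38)=26015, p(39)=31185, p(40)=37338, p(41)=44583, p(42)=53174, p(43)=63261, p(44)=75175, p(45)=89134, p(46)=105558, p(47)=124754, p(48)=147273, p(49)=173525, p(50)=204226, p(51)=239943, p(52)=281589, p(53)=329931, p(54)=386155, p(55)=451276, p(56)=526823, p(57)=614154, p(58)=715220, p(59)=831820, p(60)=966467, p(61)=1121505, p(62)=1300156, p(63)=1505499, p(64)=1741630, p(65)=2012558, p(66)=2323520, p(67)=2679689, p(68)=3087735, p(69)=3554345, p(70)=4087968, p(71)=4697205, p(72)=5392783, p(73)=6185689, p(74)=7089500, p(75)=8118264, p(76)=9289091, p(77)=10619863, p(78)=12132164, p(79)=13848650, p(80)=15796476, p(81)=18004327, p(82)=20506255, p(83)=23338469, p(84)=26543660, p(85)=30167357, p(86)=34262962, p(87)=38887673, p(88)=44108109, p(89)=49995925, p(90)=56634173, p(91)=64112359, p(92)=72533807, p(93)=82010177, p(94)=92669720, p(95)=104651419, p(96)=118114304, p(97)=133230930, p(98)=150198136, p(99)=169229875, p(100)=190569292, p(101)=214481126, p(102)=241265379, p(103)=271248950, p(104)=304801365, p(105)=342325709, p(106)=384276336, p(107)=431149389, p(108)=483502844, p(109)=541946240, p(110)=607163746, p(111)=679903203, p(112)=761002156, p(113)=851376628, p(114)=952050665, p(115)=1064144451, p(116)=1188908248, p(117)=1327710076, p(118)=1482074143, p(119)=1653668665, p(120)=1844349560, p(121)=2056148051, p(122)=2291320912, p(123)=2552338241, p(124)=2841940500, p(125)=3163127352, p(126)=3519222692, p(127)=3913864295, p(128)=4351078600, p(129)=4835271870, p(130)=5371315400, p(131)=5964539504, p(132)=6620830889, p(133)=7346629512, p(134)=8149040695, p(135)=9035836076, p(136)=10015581680, p(137)=11097645016, p(138)=12292341831, p(139)=13610949895, p(140)=15065878135, p(141)=16670689208, p(142)=18440293320, p(143)=20390982757, p(144)=22540654445.
Final step: p(145) = p(144) + p(143) - p(140) - p(138) + p(133) + p(130) - p(123) - p(119) + p(110) + p(105) - p(94) - p(88) + p(75) + p(68) - p(53) - p(45) + p(28) + p(19) - p(0)
= 22540654445 + 20390982757 - 15065878135 - 12292341831 + 7346629512 + 5371315400 - 2552338241 - 1653668665 + 607163746 + 342325709 - 92669720 - 44108109 + 8118264 + 3087735 - 329931 - 89134 + 3718 + 490 - 1
= 24908858009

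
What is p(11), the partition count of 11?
56

p(n) counts ways to write n as a sum of positive integers (order ignored).
Euler's pentagonal recurrence: p(k) = p(k-1) + p(k-2) - p(k-5) - p(k-7) + p(k-12) + p(k-15) - ... (offsets j(3j∓1)/2, signs ++--, p(0)=1, p(<0)=0).
DP table for k = 0..10: p(0)=1, p(1)=1, p(2)=2, p(3)=3, p(4)=5, p(5)=7, p(6)=11, p(7)=15, p(8)=22, p(9)=30, p(10)=42.
Final step: p(11) = p(10) + p(9) - p(6) - p(4)
= 42 + 30 - 11 - 5
= 56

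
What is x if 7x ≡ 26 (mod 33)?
x ≡ 32 (mod 33)

gcd(7, 33) = 1, which divides 26, so solutions exist.
Find 7^(-1) mod 33 by the extended Euclidean algorithm:
33 = 4 × 7 + 5  ⟹  5 = (1)·33 + (-4)·7
7 = 1 × 5 + 2  ⟹  2 = (-1)·33 + (5)·7
5 = 2 × 2 + 1  ⟹  1 = (3)·33 + (-14)·7
So (-14)·7 ≡ 1 (mod 33), i.e. 7^(-1) ≡ -14 ≡ 19 (mod 33).
x ≡ 19 × 26 = 494 ≡ 32 (mod 33).
Check: 7 × 32 = 224 ≡ 26 (mod 33).
Unique solution: x ≡ 32 (mod 33)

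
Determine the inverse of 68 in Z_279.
119

gcd(68, 279) = 1, so the inverse exists.
Extended Euclidean algorithm on (279, 68):
279 = 4 × 68 + 7  ⟹  7 = (1)·279 + (-4)·68
68 = 9 × 7 + 5  ⟹  5 = (-9)·279 + (37)·68
7 = 1 × 5 + 2  ⟹  2 = (10)·279 + (-41)·68
5 = 2 × 2 + 1  ⟹  1 = (-29)·279 + (119)·68
So (119)·68 ≡ 1 (mod 279), i.e. 68^(-1) ≡ 119 (mod 279).
Check: 68 × 119 = 8092 ≡ 1 (mod 279)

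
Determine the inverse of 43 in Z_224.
99

gcd(43, 224) = 1, so the inverse exists.
Extended Euclidean algorithm on (224, 43):
224 = 5 × 43 + 9  ⟹  9 = (1)·224 + (-5)·43
43 = 4 × 9 + 7  ⟹  7 = (-4)·224 + (21)·43
9 = 1 × 7 + 2  ⟹  2 = (5)·224 + (-26)·43
7 = 3 × 2 + 1  ⟹  1 = (-19)·224 + (99)·43
So (99)·43 ≡ 1 (mod 224), i.e. 43^(-1) ≡ 99 (mod 224).
Check: 43 × 99 = 4257 ≡ 1 (mod 224)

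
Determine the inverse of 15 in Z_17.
8

gcd(15, 17) = 1, so the inverse exists.
Extended Euclidean algorithm on (17, 15):
17 = 1 × 15 + 2  ⟹  2 = (1)·17 + (-1)·15
15 = 7 × 2 + 1  ⟹  1 = (-7)·17 + (8)·15
So (8)·15 ≡ 1 (mod 17), i.e. 15^(-1) ≡ 8 (mod 17).
Check: 15 × 8 = 120 ≡ 1 (mod 17)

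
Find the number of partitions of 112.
761002156

p(n) counts ways to write n as a sum of positive integers (order ignored).
Euler's pentagonal recurrence: p(k) = p(k-1) + p(k-2) - p(k-5) - p(k-7) + p(k-12) + p(k-15) - ... (offsets j(3j∓1)/2, signs ++--, p(0)=1, p(<0)=0).
DP table for k = 0..111: p(0)=1, p(1)=1, p(2)=2, p(3)=3, p(4)=5, p(5)=7, p(6)=11, p(7)=15, p(8)=22, p(9)=30, p(10)=42, p(11)=56, p(12)=77, p(13)=101, p(14)=135, p(15)=176, p(16)=231, p(17)=297, p(18)=385, p(19)=490, p(20)=627, p(21)=792, p(22)=1002, p(23)=1255, p(24)=1575, p(25)=1958, p(26)=2436, p(27)=3010, p(28)=3718, p(29)=4565, p(30)=5604, p(31)=6842, p(32)=8349, p(33)=10143, p(34)=12310, p(35)=14883, p(36)=17977, p(37)=21637, p(38)=26015, p(39)=31185, p(40)=37338, p(41)=44583, p(42)=53174, p(43)=63261, p(44)=75175, p(45)=89134, p(46)=105558, p(47)=124754, p(48)=147273, p(49)=173525, p(50)=204226, p(51)=239943, p(52)=281589, p(53)=329931, p(54)=386155, p(55)=451276, p(56)=526823, p(57)=614154, p(58)=715220, p(59)=831820, p(60)=966467, p(61)=1121505, p(62)=1300156, p(63)=1505499, p(64)=1741630, p(65)=2012558, p(66)=2323520, p(67)=2679689, p(68)=3087735, p(69)=3554345, p(70)=4087968, p(71)=4697205, p(72)=5392783, p(73)=6185689, p(74)=7089500, p(75)=8118264, p(76)=9289091, p(77)=10619863, p(78)=12132164, p(79)=13848650, p(80)=15796476, p(81)=18004327, p(82)=20506255, p(83)=23338469, p(84)=26543660, p(85)=30167357, p(86)=34262962, p(87)=38887673, p(88)=44108109, p(89)=49995925, p(90)=56634173, p(91)=64112359, p(92)=72533807, p(93)=82010177, p(94)=92669720, p(95)=104651419, p(96)=118114304, p(97)=133230930, p(98)=150198136, p(99)=169229875, p(100)=190569292, p(101)=214481126, p(102)=241265379, p(103)=271248950, p(104)=304801365, p(105)=342325709, p(106)=384276336, p(107)=431149389, p(108)=483502844, p(109)=541946240, p(110)=607163746, p(111)=679903203.
Final step: p(112) = p(111) + p(110) - p(107) - p(105) + p(100) + p(97) - p(90) - p(86) + p(77) + p(72) - p(61) - p(55) + p(42) + p(35) - p(20) - p(12)
= 679903203 + 607163746 - 431149389 - 342325709 + 190569292 + 133230930 - 56634173 - 34262962 + 10619863 + 5392783 - 1121505 - 451276 + 53174 + 14883 - 627 - 77
= 761002156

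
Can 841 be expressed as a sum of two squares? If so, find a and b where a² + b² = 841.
0² + 29² (a=0, b=29)

Factorization: 841 = 29^2
By Fermat: n is sum of two squares iff every prime p ≡ 3 (mod 4) appears to even power.
All primes ≡ 3 (mod 4) appear to even power.
Search a = 0, 1, 2, … for 841 - a² a perfect square: first hit at a = 0: 841 - 0 = 841 = 29².
841 = 0² + 29² = 0 + 841 ✓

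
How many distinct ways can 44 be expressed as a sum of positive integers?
75175

p(n) counts ways to write n as a sum of positive integers (order ignored).
Euler's pentagonal recurrence: p(k) = p(k-1) + p(k-2) - p(k-5) - p(k-7) + p(k-12) + p(k-15) - ... (offsets j(3j∓1)/2, signs ++--, p(0)=1, p(<0)=0).
DP table for k = 0..43: p(0)=1, p(1)=1, p(2)=2, p(3)=3, p(4)=5, p(5)=7, p(6)=11, p(7)=15, p(8)=22, p(9)=30, p(10)=42, p(11)=56, p(12)=77, p(13)=101, p(14)=135, p(15)=176, p(16)=231, p(17)=297, p(18)=385, p(19)=490, p(20)=627, p(21)=792, p(22)=1002, p(23)=1255, p(24)=1575, p(25)=1958, p(26)=2436, p(27)=3010, p(28)=3718, p(29)=4565, p(30)=5604, p(31)=6842, p(32)=8349, p(33)=10143, p(34)=12310, p(35)=14883, p(36)=17977, p(37)=21637, p(38)=26015, p(39)=31185, p(40)=37338, p(41)=44583, p(42)=53174, p(43)=63261.
Final step: p(44) = p(43) + p(42) - p(39) - p(37) + p(32) + p(29) - p(22) - p(18) + p(9) + p(4)
= 63261 + 53174 - 31185 - 21637 + 8349 + 4565 - 1002 - 385 + 30 + 5
= 75175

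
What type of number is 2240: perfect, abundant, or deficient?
abundant

Proper divisors of 2240: sum = 1 + 2 + 4 + 5 + 7 + 8 + 10 + 14 + ... + 320 + 448 + 560 + 1120 (27 divisors) = 3856
Since 3856 > 2240, 2240 is abundant.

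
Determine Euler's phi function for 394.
196

394 = 2 × 197
φ(n) = n × ∏(1 - 1/p) for each prime p dividing n
φ(394) = 394 × (1 - 1/2) × (1 - 1/197) = 196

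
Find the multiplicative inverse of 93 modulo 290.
237

gcd(93, 290) = 1, so the inverse exists.
Extended Euclidean algorithm on (290, 93):
290 = 3 × 93 + 11  ⟹  11 = (1)·290 + (-3)·93
93 = 8 × 11 + 5  ⟹  5 = (-8)·290 + (25)·93
11 = 2 × 5 + 1  ⟹  1 = (17)·290 + (-53)·93
So (-53)·93 ≡ 1 (mod 290), i.e. 93^(-1) ≡ -53 ≡ 237 (mod 290).
Check: 93 × 237 = 22041 ≡ 1 (mod 290)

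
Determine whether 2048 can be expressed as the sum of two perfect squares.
32² + 32² (a=32, b=32)

Factorization: 2048 = 2^11
By Fermat: n is sum of two squares iff every prime p ≡ 3 (mod 4) appears to even power.
All primes ≡ 3 (mod 4) appear to even power.
Search a = 0, 1, 2, … for 2048 - a² a perfect square: first hit at a = 32: 2048 - 1024 = 1024 = 32².
2048 = 32² + 32² = 1024 + 1024 ✓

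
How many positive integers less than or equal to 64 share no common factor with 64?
32

64 = 2^6
φ(n) = n × ∏(1 - 1/p) for each prime p dividing n
φ(64) = 64 × (1 - 1/2) = 32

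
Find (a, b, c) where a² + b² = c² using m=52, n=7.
(2655, 728, 2753)

Euclid's formula: a = m² - n², b = 2mn, c = m² + n²
m = 52, n = 7
a = 52² - 7² = 2704 - 49 = 2655
b = 2 × 52 × 7 = 728
c = 52² + 7² = 2704 + 49 = 2753
Verification: 2655² + 728² = 7049025 + 529984 = 7579009 = 2753² ✓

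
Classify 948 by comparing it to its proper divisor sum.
abundant

Proper divisors of 948: sum = 1 + 2 + 3 + 4 + 6 + 12 + 79 + 158 + 237 + 316 + 474 = 1292
Since 1292 > 948, 948 is abundant.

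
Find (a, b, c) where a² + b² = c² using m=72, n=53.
(2375, 7632, 7993)

Euclid's formula: a = m² - n², b = 2mn, c = m² + n²
m = 72, n = 53
a = 72² - 53² = 5184 - 2809 = 2375
b = 2 × 72 × 53 = 7632
c = 72² + 53² = 5184 + 2809 = 7993
Verification: 2375² + 7632² = 5640625 + 58247424 = 63888049 = 7993² ✓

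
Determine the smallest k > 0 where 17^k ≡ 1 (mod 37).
36

37 is prime, so ord(17) divides φ(37) = 36.
Divisors of 36: 1, 2, 3, 4, 6, 9, 12, 18, 36.
Repeated squaring: 17^1 ≡ 17, 17^2 ≡ 30, 17^4 ≡ 12, 17^8 ≡ 33, 17^16 ≡ 16, 17^32 ≡ 34 (mod 37).
Test 17^d mod 37 for each divisor d in increasing order:
17^1 ≡ 17
17^2 ≡ 30
17^3 = 17^2·17^1 ≡ 29
17^4 ≡ 12
17^6 = 17^4·17^2 ≡ 27
17^9 = 17^8·17^1 ≡ 6
17^12 = 17^8·17^4 ≡ 26
17^18 = 17^16·17^2 ≡ 36
17^36 = 17^32·17^4 ≡ 1  ← first divisor giving 1
The order is 36.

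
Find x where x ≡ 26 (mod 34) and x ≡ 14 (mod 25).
264

Using Chinese Remainder Theorem:
M = 34 × 25 = 850
M1 = 25, M2 = 34
y1 = 25^(-1) mod 34 = 15
y2 = 34^(-1) mod 25 = 14
x = (26×25×15 + 14×34×14) mod 850 = 264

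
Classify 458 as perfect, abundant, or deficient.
deficient

Proper divisors of 458: sum = 1 + 2 + 229 = 232
Since 232 < 458, 458 is deficient.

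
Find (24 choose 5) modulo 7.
0

Using Lucas' theorem:
Write n=24 and k=5 in base 7:
n in base 7: [3, 3]
k in base 7: [0, 5]
C(24,5) mod 7 = ∏ C(n_i, k_i) mod 7
Digit binomials (mod 7): C(3,0) = 1; C(3,5) = 0 (k_i > n_i)
Product: 1 × 0 = 0 ≡ 0 (mod 7)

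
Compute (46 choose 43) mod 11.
0

Using Lucas' theorem:
Write n=46 and k=43 in base 11:
n in base 11: [4, 2]
k in base 11: [3, 10]
C(46,43) mod 11 = ∏ C(n_i, k_i) mod 11
Digit binomials (mod 11): C(4,3) = 4; C(2,10) = 0 (k_i > n_i)
Product: 4 × 0 = 0 ≡ 0 (mod 11)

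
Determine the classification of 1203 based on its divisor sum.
deficient

Proper divisors of 1203: sum = 1 + 3 + 401 = 405
Since 405 < 1203, 1203 is deficient.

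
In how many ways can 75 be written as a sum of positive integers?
8118264

p(n) counts ways to write n as a sum of positive integers (order ignored).
Euler's pentagonal recurrence: p(k) = p(k-1) + p(k-2) - p(k-5) - p(k-7) + p(k-12) + p(k-15) - ... (offsets j(3j∓1)/2, signs ++--, p(0)=1, p(<0)=0).
DP table for k = 0..74: p(0)=1, p(1)=1, p(2)=2, p(3)=3, p(4)=5, p(5)=7, p(6)=11, p(7)=15, p(8)=22, p(9)=30, p(10)=42, p(11)=56, p(12)=77, p(13)=101, p(14)=135, p(15)=176, p(16)=231, p(17)=297, p(18)=385, p(19)=490, p(20)=627, p(21)=792, p(22)=1002, p(23)=1255, p(24)=1575, p(25)=1958, p(26)=2436, p(27)=3010, p(28)=3718, p(29)=4565, p(30)=5604, p(31)=6842, p(32)=8349, p(33)=10143, p(34)=12310, p(35)=14883, p(36)=17977, p(37)=21637, p(38)=26015, p(39)=31185, p(40)=37338, p(41)=44583, p(42)=53174, p(43)=63261, p(44)=75175, p(45)=89134, p(46)=105558, p(47)=124754, p(48)=147273, p(49)=173525, p(50)=204226, p(51)=239943, p(52)=281589, p(53)=329931, p(54)=386155, p(55)=451276, p(56)=526823, p(57)=614154, p(58)=715220, p(59)=831820, p(60)=966467, p(61)=1121505, p(62)=1300156, p(63)=1505499, p(64)=1741630, p(65)=2012558, p(66)=2323520, p(67)=2679689, p(68)=3087735, p(69)=3554345, p(70)=4087968, p(71)=4697205, p(72)=5392783, p(73)=6185689, p(74)=7089500.
Final step: p(75) = p(74) + p(73) - p(70) - p(68) + p(63) + p(60) - p(53) - p(49) + p(40) + p(35) - p(24) - p(18) + p(5)
= 7089500 + 6185689 - 4087968 - 3087735 + 1505499 + 966467 - 329931 - 173525 + 37338 + 14883 - 1575 - 385 + 7
= 8118264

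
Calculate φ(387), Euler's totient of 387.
252

387 = 3^2 × 43
φ(n) = n × ∏(1 - 1/p) for each prime p dividing n
φ(387) = 387 × (1 - 1/3) × (1 - 1/43) = 252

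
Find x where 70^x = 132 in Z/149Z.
2

Baby-step giant-step with step n = ⌈√149⌉ = 13.
Baby steps 70^j mod 149 (j:value) for j=0..12: 0:1, 1:70, 2:132, 3:2, 4:140, 5:115, 6:4, 7:131, 8:81, 9:8, 10:113, 11:13, 12:16.
h = 132 is already in the table at j=2, so x = 2.
Check: 70^2 ≡ 132 (mod 149).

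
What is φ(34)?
16

34 = 2 × 17
φ(n) = n × ∏(1 - 1/p) for each prime p dividing n
φ(34) = 34 × (1 - 1/2) × (1 - 1/17) = 16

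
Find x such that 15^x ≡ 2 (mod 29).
27

Baby-step giant-step with step n = ⌈√29⌉ = 6.
Baby steps 15^j mod 29 (j:value) for j=0..5: 0:1, 1:15, 2:22, 3:11, 4:20, 5:10.
Giant-step multiplier: 15^(-6) ≡ 15^(28-6) = 15^22 ≡ 6 (mod 29).
Giant steps γ_i = 2·6^i mod 29: γ_0=2, γ_1=12, γ_2=14, γ_3=26, γ_4=11 (in table at j=3).
x = i·n + j = 4·6 + 3 = 27.
Check: 15^27 ≡ 2 (mod 29).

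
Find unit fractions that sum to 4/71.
1/18 + 1/1278

Greedy algorithm:
4/71: ceiling(71/4) = 18, use 1/18
1/1278: ceiling(1278/1) = 1278, use 1/1278
Result: 4/71 = 1/18 + 1/1278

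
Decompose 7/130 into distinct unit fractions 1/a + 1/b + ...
1/19 + 1/824 + 1/1017640

Greedy algorithm:
7/130: ceiling(130/7) = 19, use 1/19
3/2470: ceiling(2470/3) = 824, use 1/824
1/1017640: ceiling(1017640/1) = 1017640, use 1/1017640
Result: 7/130 = 1/19 + 1/824 + 1/1017640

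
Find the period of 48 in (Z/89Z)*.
88

89 is prime, so ord(48) divides φ(89) = 88.
Divisors of 88: 1, 2, 4, 8, 11, 22, 44, 88.
Repeated squaring: 48^1 ≡ 48, 48^2 ≡ 79, 48^4 ≡ 11, 48^8 ≡ 32, 48^16 ≡ 45, 48^32 ≡ 67, 48^64 ≡ 39 (mod 89).
Test 48^d mod 89 for each divisor d in increasing order:
48^1 ≡ 48
48^2 ≡ 79
48^4 ≡ 11
48^8 ≡ 32
48^11 = 48^8·48^2·48^1 ≡ 37
48^22 = 48^16·48^4·48^2 ≡ 34
48^44 = 48^32·48^8·48^4 ≡ 88
48^88 = 48^64·48^16·48^8 ≡ 1  ← first divisor giving 1
The order is 88.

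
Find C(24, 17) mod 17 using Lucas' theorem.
1

Using Lucas' theorem:
Write n=24 and k=17 in base 17:
n in base 17: [1, 7]
k in base 17: [1, 0]
C(24,17) mod 17 = ∏ C(n_i, k_i) mod 17
Digit binomials (mod 17): C(1,1) = 1; C(7,0) = 1
Product: 1 × 1 = 1 ≡ 1 (mod 17)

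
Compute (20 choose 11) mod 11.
1

Using Lucas' theorem:
Write n=20 and k=11 in base 11:
n in base 11: [1, 9]
k in base 11: [1, 0]
C(20,11) mod 11 = ∏ C(n_i, k_i) mod 11
Digit binomials (mod 11): C(1,1) = 1; C(9,0) = 1
Product: 1 × 1 = 1 ≡ 1 (mod 11)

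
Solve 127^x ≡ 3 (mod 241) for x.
86

Baby-step giant-step with step n = ⌈√241⌉ = 16.
Baby steps 127^j mod 241 (j:value) for j=0..15: 0:1, 1:127, 2:223, 3:124, 4:83, 5:178, 6:193, 7:170, 8:141, 9:73, 10:113, 11:132, 12:135, 13:34, 14:221, 15:111.
Giant-step multiplier: 127^(-16) ≡ 127^(240-16) = 127^224 ≡ 160 (mod 241).
Giant steps γ_i = 3·160^i mod 241: γ_0=3, γ_1=239, γ_2=162, γ_3=133, γ_4=72, γ_5=193 (in table at j=6).
x = i·n + j = 5·16 + 6 = 86.
Check: 127^86 ≡ 3 (mod 241).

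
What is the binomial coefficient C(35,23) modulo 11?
6

Using Lucas' theorem:
Write n=35 and k=23 in base 11:
n in base 11: [3, 2]
k in base 11: [2, 1]
C(35,23) mod 11 = ∏ C(n_i, k_i) mod 11
Digit binomials (mod 11): C(3,2) = 3; C(2,1) = 2
Product: 3 × 2 = 6 ≡ 6 (mod 11)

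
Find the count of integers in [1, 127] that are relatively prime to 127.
126

127 = 127
φ(n) = n × ∏(1 - 1/p) for each prime p dividing n
φ(127) = 127 × (1 - 1/127) = 126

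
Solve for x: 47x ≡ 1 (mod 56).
31

gcd(47, 56) = 1, so the inverse exists.
Extended Euclidean algorithm on (56, 47):
56 = 1 × 47 + 9  ⟹  9 = (1)·56 + (-1)·47
47 = 5 × 9 + 2  ⟹  2 = (-5)·56 + (6)·47
9 = 4 × 2 + 1  ⟹  1 = (21)·56 + (-25)·47
So (-25)·47 ≡ 1 (mod 56), i.e. 47^(-1) ≡ -25 ≡ 31 (mod 56).
Check: 47 × 31 = 1457 ≡ 1 (mod 56)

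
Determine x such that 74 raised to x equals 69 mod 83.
18

Baby-step giant-step with step n = ⌈√83⌉ = 10.
Baby steps 74^j mod 83 (j:value) for j=0..9: 0:1, 1:74, 2:81, 3:18, 4:4, 5:47, 6:75, 7:72, 8:16, 9:22.
Giant-step multiplier: 74^(-10) ≡ 74^(82-10) = 74^72 ≡ 70 (mod 83).
Giant steps γ_i = 69·70^i mod 83: γ_0=69, γ_1=16 (in table at j=8).
x = i·n + j = 1·10 + 8 = 18.
Check: 74^18 ≡ 69 (mod 83).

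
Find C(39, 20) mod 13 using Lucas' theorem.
0

Using Lucas' theorem:
Write n=39 and k=20 in base 13:
n in base 13: [3, 0]
k in base 13: [1, 7]
C(39,20) mod 13 = ∏ C(n_i, k_i) mod 13
Digit binomials (mod 13): C(3,1) = 3; C(0,7) = 0 (k_i > n_i)
Product: 3 × 0 = 0 ≡ 0 (mod 13)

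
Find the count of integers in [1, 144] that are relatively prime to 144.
48

144 = 2^4 × 3^2
φ(n) = n × ∏(1 - 1/p) for each prime p dividing n
φ(144) = 144 × (1 - 1/2) × (1 - 1/3) = 48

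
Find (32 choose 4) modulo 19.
12

Using Lucas' theorem:
Write n=32 and k=4 in base 19:
n in base 19: [1, 13]
k in base 19: [0, 4]
C(32,4) mod 19 = ∏ C(n_i, k_i) mod 19
Digit binomials (mod 19): C(1,0) = 1; C(13,4) = 715 ≡ 12
Product: 1 × 12 = 12 ≡ 12 (mod 19)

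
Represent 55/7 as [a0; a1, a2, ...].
[7; 1, 6]

Euclidean algorithm steps:
55 = 7 × 7 + 6
7 = 1 × 6 + 1
6 = 6 × 1 + 0
Continued fraction: [7; 1, 6]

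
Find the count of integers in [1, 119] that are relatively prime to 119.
96

119 = 7 × 17
φ(n) = n × ∏(1 - 1/p) for each prime p dividing n
φ(119) = 119 × (1 - 1/7) × (1 - 1/17) = 96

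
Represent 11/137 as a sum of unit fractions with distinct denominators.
1/13 + 1/297 + 1/528957

Greedy algorithm:
11/137: ceiling(137/11) = 13, use 1/13
6/1781: ceiling(1781/6) = 297, use 1/297
1/528957: ceiling(528957/1) = 528957, use 1/528957
Result: 11/137 = 1/13 + 1/297 + 1/528957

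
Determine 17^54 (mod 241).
194

Repeated squaring. Binary of 54 = 110110.
17^1 ≡ 17 (mod 241); 17^2 ≡ 48 (mod 241); 17^4 ≡ 135 (mod 241); 17^8 ≡ 150 (mod 241); 17^16 ≡ 87 (mod 241); 17^32 ≡ 98 (mod 241)
17^54 = 17^2 × 17^4 × 17^16 × 17^32 ≡ 194 (mod 241)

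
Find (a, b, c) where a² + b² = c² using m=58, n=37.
(1995, 4292, 4733)

Euclid's formula: a = m² - n², b = 2mn, c = m² + n²
m = 58, n = 37
a = 58² - 37² = 3364 - 1369 = 1995
b = 2 × 58 × 37 = 4292
c = 58² + 37² = 3364 + 1369 = 4733
Verification: 1995² + 4292² = 3980025 + 18421264 = 22401289 = 4733² ✓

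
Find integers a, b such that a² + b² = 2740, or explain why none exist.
6² + 52² (a=6, b=52)

Factorization: 2740 = 2^2 × 5 × 137
By Fermat: n is sum of two squares iff every prime p ≡ 3 (mod 4) appears to even power.
All primes ≡ 3 (mod 4) appear to even power.
Search a = 0, 1, 2, … for 2740 - a² a perfect square: first hit at a = 6: 2740 - 36 = 2704 = 52².
2740 = 6² + 52² = 36 + 2704 ✓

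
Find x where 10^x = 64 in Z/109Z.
18

Baby-step giant-step with step n = ⌈√109⌉ = 11.
Baby steps 10^j mod 109 (j:value) for j=0..10: 0:1, 1:10, 2:100, 3:19, 4:81, 5:47, 6:34, 7:13, 8:21, 9:101, 10:29.
Giant-step multiplier: 10^(-11) ≡ 10^(108-11) = 10^97 ≡ 53 (mod 109).
Giant steps γ_i = 64·53^i mod 109: γ_0=64, γ_1=13 (in table at j=7).
x = i·n + j = 1·11 + 7 = 18.
Check: 10^18 ≡ 64 (mod 109).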